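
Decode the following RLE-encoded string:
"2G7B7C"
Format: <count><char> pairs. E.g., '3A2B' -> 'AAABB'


Expanding each <count><char> pair:
  2G -> 'GG'
  7B -> 'BBBBBBB'
  7C -> 'CCCCCCC'

Decoded = GGBBBBBBBCCCCCCC


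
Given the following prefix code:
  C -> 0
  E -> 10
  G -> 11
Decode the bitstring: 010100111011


Decoding step by step:
Bits 0 -> C
Bits 10 -> E
Bits 10 -> E
Bits 0 -> C
Bits 11 -> G
Bits 10 -> E
Bits 11 -> G


Decoded message: CEECGEG


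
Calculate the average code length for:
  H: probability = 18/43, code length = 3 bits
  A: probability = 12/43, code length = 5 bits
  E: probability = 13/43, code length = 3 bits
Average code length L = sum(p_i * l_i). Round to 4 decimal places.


Weighted contributions p_i * l_i:
  H: (18/43) * 3 = 54/43
  A: (12/43) * 5 = 60/43
  E: (13/43) * 3 = 39/43
Sum = (54 + 60 + 39)/43 = 153/43

L = 153/43 = 3.5581 bits/symbol


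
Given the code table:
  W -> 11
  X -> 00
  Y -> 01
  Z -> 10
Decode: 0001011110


Decoding:
00 -> X
01 -> Y
01 -> Y
11 -> W
10 -> Z


Result: XYYWZ


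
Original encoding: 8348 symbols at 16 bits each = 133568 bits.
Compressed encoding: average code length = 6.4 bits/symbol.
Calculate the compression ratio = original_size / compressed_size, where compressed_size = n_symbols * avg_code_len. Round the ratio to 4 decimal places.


original_size = n_symbols * orig_bits = 8348 * 16 = 133568 bits
compressed_size = n_symbols * avg_code_len = 8348 * 6.4 = 53427.2 bits
ratio = original_size / compressed_size = 133568 / 53427.2 = 2.5

Compression ratio = 2.5


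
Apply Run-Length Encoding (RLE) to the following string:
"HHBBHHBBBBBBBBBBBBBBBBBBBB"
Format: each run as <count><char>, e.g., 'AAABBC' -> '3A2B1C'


Scanning runs left to right:
  i=0: run of 'H' x 2 -> '2H'
  i=2: run of 'B' x 2 -> '2B'
  i=4: run of 'H' x 2 -> '2H'
  i=6: run of 'B' x 20 -> '20B'

RLE = 2H2B2H20B


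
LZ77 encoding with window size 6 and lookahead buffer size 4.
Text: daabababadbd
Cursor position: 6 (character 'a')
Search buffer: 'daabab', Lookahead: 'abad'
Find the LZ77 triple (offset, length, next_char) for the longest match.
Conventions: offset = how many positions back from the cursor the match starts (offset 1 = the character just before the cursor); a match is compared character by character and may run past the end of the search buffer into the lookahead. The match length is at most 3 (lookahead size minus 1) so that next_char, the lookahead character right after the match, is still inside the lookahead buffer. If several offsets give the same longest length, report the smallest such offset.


Try each offset into the search buffer:
  offset=1 (pos 5, char 'b'): match length 0
  offset=2 (pos 4, char 'a'): match length 3
  offset=3 (pos 3, char 'b'): match length 0
  offset=4 (pos 2, char 'a'): match length 3
  offset=5 (pos 1, char 'a'): match length 1
  offset=6 (pos 0, char 'd'): match length 0
Longest match has length 3, found at offsets 2, 4; take the smallest, offset 2.
next_char = character at position 6 + 3 = 9 -> 'd'

Best match: offset=2, length=3 (matching 'aba' starting at position 4)
LZ77 triple: (2, 3, 'd')


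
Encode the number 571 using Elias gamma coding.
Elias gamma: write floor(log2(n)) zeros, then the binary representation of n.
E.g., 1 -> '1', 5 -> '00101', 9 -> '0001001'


num_bits = floor(log2(571)) + 1 = 10
leading_zeros = num_bits - 1 = 9
binary(571) = 1000111011

Elias gamma(571) = '000000000' + '1000111011' = 0000000001000111011 (19 bits)


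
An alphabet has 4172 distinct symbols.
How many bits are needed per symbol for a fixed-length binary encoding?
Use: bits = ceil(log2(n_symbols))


log2(4172) = 12.0265
Bracket: 2^12 = 4096 < 4172 <= 2^13 = 8192
So ceil(log2(4172)) = 13

bits = ceil(log2(4172)) = ceil(12.0265) = 13 bits


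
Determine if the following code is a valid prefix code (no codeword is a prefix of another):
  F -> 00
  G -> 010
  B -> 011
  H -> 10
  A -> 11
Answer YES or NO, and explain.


Checking each pair (does one codeword prefix another?):
  F='00' vs G='010': no prefix
  F='00' vs B='011': no prefix
  F='00' vs H='10': no prefix
  F='00' vs A='11': no prefix
  G='010' vs F='00': no prefix
  G='010' vs B='011': no prefix
  G='010' vs H='10': no prefix
  G='010' vs A='11': no prefix
  B='011' vs F='00': no prefix
  B='011' vs G='010': no prefix
  B='011' vs H='10': no prefix
  B='011' vs A='11': no prefix
  H='10' vs F='00': no prefix
  H='10' vs G='010': no prefix
  H='10' vs B='011': no prefix
  H='10' vs A='11': no prefix
  A='11' vs F='00': no prefix
  A='11' vs G='010': no prefix
  A='11' vs B='011': no prefix
  A='11' vs H='10': no prefix
No violation found over all pairs.

YES -- this is a valid prefix code. No codeword is a prefix of any other codeword.


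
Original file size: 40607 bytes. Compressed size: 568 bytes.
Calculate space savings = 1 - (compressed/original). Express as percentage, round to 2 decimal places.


ratio = compressed/original = 568/40607 = 0.013988
savings = 1 - ratio = 1 - 0.013988 = 0.986012
as a percentage: 0.986012 * 100 = 98.6%

Space savings = 1 - 568/40607 = 98.6%


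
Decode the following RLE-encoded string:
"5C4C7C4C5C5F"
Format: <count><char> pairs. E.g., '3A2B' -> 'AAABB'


Expanding each <count><char> pair:
  5C -> 'CCCCC'
  4C -> 'CCCC'
  7C -> 'CCCCCCC'
  4C -> 'CCCC'
  5C -> 'CCCCC'
  5F -> 'FFFFF'

Decoded = CCCCCCCCCCCCCCCCCCCCCCCCCFFFFF


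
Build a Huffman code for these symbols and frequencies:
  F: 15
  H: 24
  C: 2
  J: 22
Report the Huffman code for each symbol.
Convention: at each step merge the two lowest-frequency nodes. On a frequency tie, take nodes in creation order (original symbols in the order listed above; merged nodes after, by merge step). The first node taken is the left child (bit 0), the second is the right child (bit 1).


Huffman tree construction:
Step 1: Merge C(2) + F(15) = 17
Step 2: Merge (C+F)(17) + J(22) = 39
Step 3: Merge H(24) + ((C+F)+J)(39) = 63
Read each symbol's code off the tree from the root (left child = 0, right child = 1).

Codes:
  F: 101 (length 3)
  H: 0 (length 1)
  C: 100 (length 3)
  J: 11 (length 2)
Average code length: 119/63 = 1.8889 bits/symbol


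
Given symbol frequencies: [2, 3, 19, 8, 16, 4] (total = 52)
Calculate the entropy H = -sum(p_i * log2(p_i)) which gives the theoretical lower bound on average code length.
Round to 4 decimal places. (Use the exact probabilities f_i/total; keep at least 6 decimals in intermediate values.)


Per-symbol terms -p_i * log2(p_i) with p_i = f_i/52:
  p = 2/52 = 0.038462: log2(p) = -4.700440, -p*log2(p) = 0.180786
  p = 3/52 = 0.057692: log2(p) = -4.115477, -p*log2(p) = 0.237431
  p = 19/52 = 0.365385: log2(p) = -1.452512, -p*log2(p) = 0.530726
  p = 8/52 = 0.153846: log2(p) = -2.700440, -p*log2(p) = 0.415452
  p = 16/52 = 0.307692: log2(p) = -1.700440, -p*log2(p) = 0.523212
  p = 4/52 = 0.076923: log2(p) = -3.700440, -p*log2(p) = 0.284649
H = 0.180786 + 0.237431 + 0.530726 + 0.415452 + 0.523212 + 0.284649 = 2.172256

H = 2.1723 bits/symbol


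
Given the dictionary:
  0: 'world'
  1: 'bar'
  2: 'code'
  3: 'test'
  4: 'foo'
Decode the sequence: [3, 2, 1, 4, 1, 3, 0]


Look up each index in the dictionary:
  3 -> 'test'
  2 -> 'code'
  1 -> 'bar'
  4 -> 'foo'
  1 -> 'bar'
  3 -> 'test'
  0 -> 'world'

Decoded: "test code bar foo bar test world"


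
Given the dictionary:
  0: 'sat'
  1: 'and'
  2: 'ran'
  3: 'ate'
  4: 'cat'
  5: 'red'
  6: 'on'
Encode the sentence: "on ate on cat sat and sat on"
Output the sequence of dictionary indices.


Look up each word in the dictionary:
  'on' -> 6
  'ate' -> 3
  'on' -> 6
  'cat' -> 4
  'sat' -> 0
  'and' -> 1
  'sat' -> 0
  'on' -> 6

Encoded: [6, 3, 6, 4, 0, 1, 0, 6]


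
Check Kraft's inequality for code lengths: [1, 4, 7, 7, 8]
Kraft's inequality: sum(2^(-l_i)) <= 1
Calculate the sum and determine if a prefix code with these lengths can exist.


Sum = 2^(-1) + 2^(-4) + 2^(-7) + 2^(-7) + 2^(-8)
    = 0.5 + 0.0625 + 0.0078125 + 0.0078125 + 0.00390625
    = 149/256 = 0.58203125
Since 0.58203125 <= 1, Kraft's inequality IS satisfied.
A prefix code with these lengths CAN exist.

Kraft sum = 0.58203125. Satisfied.


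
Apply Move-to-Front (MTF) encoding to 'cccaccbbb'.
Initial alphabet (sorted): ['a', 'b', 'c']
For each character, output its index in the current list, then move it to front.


MTF encoding:
'c': index 2 in ['a', 'b', 'c'] -> ['c', 'a', 'b']
'c': index 0 in ['c', 'a', 'b'] -> ['c', 'a', 'b']
'c': index 0 in ['c', 'a', 'b'] -> ['c', 'a', 'b']
'a': index 1 in ['c', 'a', 'b'] -> ['a', 'c', 'b']
'c': index 1 in ['a', 'c', 'b'] -> ['c', 'a', 'b']
'c': index 0 in ['c', 'a', 'b'] -> ['c', 'a', 'b']
'b': index 2 in ['c', 'a', 'b'] -> ['b', 'c', 'a']
'b': index 0 in ['b', 'c', 'a'] -> ['b', 'c', 'a']
'b': index 0 in ['b', 'c', 'a'] -> ['b', 'c', 'a']


Output: [2, 0, 0, 1, 1, 0, 2, 0, 0]


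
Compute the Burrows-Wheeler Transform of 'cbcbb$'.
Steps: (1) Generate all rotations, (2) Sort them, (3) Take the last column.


Rotations (sorted):
  0: $cbcbb -> last char: b
  1: b$cbcb -> last char: b
  2: bb$cbc -> last char: c
  3: bcbb$c -> last char: c
  4: cbb$cb -> last char: b
  5: cbcbb$ -> last char: $


BWT = bbccb$


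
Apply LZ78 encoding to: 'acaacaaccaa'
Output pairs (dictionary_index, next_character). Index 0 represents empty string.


LZ78 encoding steps:
Dictionary: {0: ''}
Step 1: w='' (idx 0), next='a' -> output (0, 'a'), add 'a' as idx 1
Step 2: w='' (idx 0), next='c' -> output (0, 'c'), add 'c' as idx 2
Step 3: w='a' (idx 1), next='a' -> output (1, 'a'), add 'aa' as idx 3
Step 4: w='c' (idx 2), next='a' -> output (2, 'a'), add 'ca' as idx 4
Step 5: w='a' (idx 1), next='c' -> output (1, 'c'), add 'ac' as idx 5
Step 6: w='ca' (idx 4), next='a' -> output (4, 'a'), add 'caa' as idx 6


Encoded: [(0, 'a'), (0, 'c'), (1, 'a'), (2, 'a'), (1, 'c'), (4, 'a')]


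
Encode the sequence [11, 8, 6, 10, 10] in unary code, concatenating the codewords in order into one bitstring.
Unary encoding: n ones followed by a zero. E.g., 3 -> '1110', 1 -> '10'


Encode each number as n ones followed by a terminating 0:
  11 -> 111111111110 (12 bits)
  8 -> 111111110 (9 bits)
  6 -> 1111110 (7 bits)
  10 -> 11111111110 (11 bits)
  10 -> 11111111110 (11 bits)
Total length = 12 + 9 + 7 + 11 + 11 = 50 bits.

Unary([11, 8, 6, 10, 10]) = 11111111111011111111011111101111111111011111111110 (50 bits)


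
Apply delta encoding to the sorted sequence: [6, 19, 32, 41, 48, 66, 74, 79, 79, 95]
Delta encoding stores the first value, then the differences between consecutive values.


First value: 6
Deltas:
  19 - 6 = 13
  32 - 19 = 13
  41 - 32 = 9
  48 - 41 = 7
  66 - 48 = 18
  74 - 66 = 8
  79 - 74 = 5
  79 - 79 = 0
  95 - 79 = 16


Delta encoded: [6, 13, 13, 9, 7, 18, 8, 5, 0, 16]


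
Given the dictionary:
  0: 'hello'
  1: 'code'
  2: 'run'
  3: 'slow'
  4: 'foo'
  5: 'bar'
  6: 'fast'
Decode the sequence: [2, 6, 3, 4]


Look up each index in the dictionary:
  2 -> 'run'
  6 -> 'fast'
  3 -> 'slow'
  4 -> 'foo'

Decoded: "run fast slow foo"


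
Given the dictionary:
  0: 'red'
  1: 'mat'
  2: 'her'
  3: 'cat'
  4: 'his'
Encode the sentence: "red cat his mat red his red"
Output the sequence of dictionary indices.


Look up each word in the dictionary:
  'red' -> 0
  'cat' -> 3
  'his' -> 4
  'mat' -> 1
  'red' -> 0
  'his' -> 4
  'red' -> 0

Encoded: [0, 3, 4, 1, 0, 4, 0]


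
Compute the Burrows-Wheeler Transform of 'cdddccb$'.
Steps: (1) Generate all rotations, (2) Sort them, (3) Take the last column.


Rotations (sorted):
  0: $cdddccb -> last char: b
  1: b$cdddcc -> last char: c
  2: cb$cdddc -> last char: c
  3: ccb$cddd -> last char: d
  4: cdddccb$ -> last char: $
  5: dccb$cdd -> last char: d
  6: ddccb$cd -> last char: d
  7: dddccb$c -> last char: c


BWT = bccd$ddc


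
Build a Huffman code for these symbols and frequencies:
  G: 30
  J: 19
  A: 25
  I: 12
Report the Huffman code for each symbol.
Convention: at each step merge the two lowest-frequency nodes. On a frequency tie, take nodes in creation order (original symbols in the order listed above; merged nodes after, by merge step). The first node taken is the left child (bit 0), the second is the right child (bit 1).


Huffman tree construction:
Step 1: Merge I(12) + J(19) = 31
Step 2: Merge A(25) + G(30) = 55
Step 3: Merge (I+J)(31) + (A+G)(55) = 86
Read each symbol's code off the tree from the root (left child = 0, right child = 1).

Codes:
  G: 11 (length 2)
  J: 01 (length 2)
  A: 10 (length 2)
  I: 00 (length 2)
Average code length: 172/86 = 2.0000 bits/symbol


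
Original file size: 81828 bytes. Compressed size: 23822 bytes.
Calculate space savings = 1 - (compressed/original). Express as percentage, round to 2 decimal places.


ratio = compressed/original = 23822/81828 = 0.291123
savings = 1 - ratio = 1 - 0.291123 = 0.708877
as a percentage: 0.708877 * 100 = 70.89%

Space savings = 1 - 23822/81828 = 70.89%


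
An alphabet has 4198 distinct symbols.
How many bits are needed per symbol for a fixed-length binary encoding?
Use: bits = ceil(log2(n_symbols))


log2(4198) = 12.0355
Bracket: 2^12 = 4096 < 4198 <= 2^13 = 8192
So ceil(log2(4198)) = 13

bits = ceil(log2(4198)) = ceil(12.0355) = 13 bits


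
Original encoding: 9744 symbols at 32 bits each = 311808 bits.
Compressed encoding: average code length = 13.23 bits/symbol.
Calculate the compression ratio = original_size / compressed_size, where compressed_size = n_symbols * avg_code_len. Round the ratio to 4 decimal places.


original_size = n_symbols * orig_bits = 9744 * 32 = 311808 bits
compressed_size = n_symbols * avg_code_len = 9744 * 13.23 = 128913.12 bits
ratio = original_size / compressed_size = 311808 / 128913.12 = 2.4187

Compression ratio = 2.4187


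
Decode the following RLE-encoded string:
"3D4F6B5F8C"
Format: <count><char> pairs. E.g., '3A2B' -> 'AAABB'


Expanding each <count><char> pair:
  3D -> 'DDD'
  4F -> 'FFFF'
  6B -> 'BBBBBB'
  5F -> 'FFFFF'
  8C -> 'CCCCCCCC'

Decoded = DDDFFFFBBBBBBFFFFFCCCCCCCC


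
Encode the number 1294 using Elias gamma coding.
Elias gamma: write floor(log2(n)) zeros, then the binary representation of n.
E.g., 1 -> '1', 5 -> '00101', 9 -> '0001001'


num_bits = floor(log2(1294)) + 1 = 11
leading_zeros = num_bits - 1 = 10
binary(1294) = 10100001110

Elias gamma(1294) = '0000000000' + '10100001110' = 000000000010100001110 (21 bits)


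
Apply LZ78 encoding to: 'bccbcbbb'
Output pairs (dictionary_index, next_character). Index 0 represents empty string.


LZ78 encoding steps:
Dictionary: {0: ''}
Step 1: w='' (idx 0), next='b' -> output (0, 'b'), add 'b' as idx 1
Step 2: w='' (idx 0), next='c' -> output (0, 'c'), add 'c' as idx 2
Step 3: w='c' (idx 2), next='b' -> output (2, 'b'), add 'cb' as idx 3
Step 4: w='cb' (idx 3), next='b' -> output (3, 'b'), add 'cbb' as idx 4
Step 5: w='b' (idx 1), end of input -> output (1, '')


Encoded: [(0, 'b'), (0, 'c'), (2, 'b'), (3, 'b'), (1, '')]


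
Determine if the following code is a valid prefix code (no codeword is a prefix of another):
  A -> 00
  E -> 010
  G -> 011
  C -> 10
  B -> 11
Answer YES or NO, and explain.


Checking each pair (does one codeword prefix another?):
  A='00' vs E='010': no prefix
  A='00' vs G='011': no prefix
  A='00' vs C='10': no prefix
  A='00' vs B='11': no prefix
  E='010' vs A='00': no prefix
  E='010' vs G='011': no prefix
  E='010' vs C='10': no prefix
  E='010' vs B='11': no prefix
  G='011' vs A='00': no prefix
  G='011' vs E='010': no prefix
  G='011' vs C='10': no prefix
  G='011' vs B='11': no prefix
  C='10' vs A='00': no prefix
  C='10' vs E='010': no prefix
  C='10' vs G='011': no prefix
  C='10' vs B='11': no prefix
  B='11' vs A='00': no prefix
  B='11' vs E='010': no prefix
  B='11' vs G='011': no prefix
  B='11' vs C='10': no prefix
No violation found over all pairs.

YES -- this is a valid prefix code. No codeword is a prefix of any other codeword.


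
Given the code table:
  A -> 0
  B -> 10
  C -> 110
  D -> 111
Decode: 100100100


Decoding:
10 -> B
0 -> A
10 -> B
0 -> A
10 -> B
0 -> A


Result: BABABA


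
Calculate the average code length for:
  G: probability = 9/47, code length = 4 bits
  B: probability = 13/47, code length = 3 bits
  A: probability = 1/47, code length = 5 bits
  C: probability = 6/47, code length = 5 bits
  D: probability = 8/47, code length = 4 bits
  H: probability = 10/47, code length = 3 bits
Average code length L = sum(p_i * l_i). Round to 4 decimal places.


Weighted contributions p_i * l_i:
  G: (9/47) * 4 = 36/47
  B: (13/47) * 3 = 39/47
  A: (1/47) * 5 = 5/47
  C: (6/47) * 5 = 30/47
  D: (8/47) * 4 = 32/47
  H: (10/47) * 3 = 30/47
Sum = (36 + 39 + 5 + 30 + 32 + 30)/47 = 172/47

L = 172/47 = 3.6596 bits/symbol


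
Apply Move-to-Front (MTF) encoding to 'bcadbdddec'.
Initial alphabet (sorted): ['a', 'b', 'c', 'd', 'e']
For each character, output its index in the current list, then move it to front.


MTF encoding:
'b': index 1 in ['a', 'b', 'c', 'd', 'e'] -> ['b', 'a', 'c', 'd', 'e']
'c': index 2 in ['b', 'a', 'c', 'd', 'e'] -> ['c', 'b', 'a', 'd', 'e']
'a': index 2 in ['c', 'b', 'a', 'd', 'e'] -> ['a', 'c', 'b', 'd', 'e']
'd': index 3 in ['a', 'c', 'b', 'd', 'e'] -> ['d', 'a', 'c', 'b', 'e']
'b': index 3 in ['d', 'a', 'c', 'b', 'e'] -> ['b', 'd', 'a', 'c', 'e']
'd': index 1 in ['b', 'd', 'a', 'c', 'e'] -> ['d', 'b', 'a', 'c', 'e']
'd': index 0 in ['d', 'b', 'a', 'c', 'e'] -> ['d', 'b', 'a', 'c', 'e']
'd': index 0 in ['d', 'b', 'a', 'c', 'e'] -> ['d', 'b', 'a', 'c', 'e']
'e': index 4 in ['d', 'b', 'a', 'c', 'e'] -> ['e', 'd', 'b', 'a', 'c']
'c': index 4 in ['e', 'd', 'b', 'a', 'c'] -> ['c', 'e', 'd', 'b', 'a']


Output: [1, 2, 2, 3, 3, 1, 0, 0, 4, 4]


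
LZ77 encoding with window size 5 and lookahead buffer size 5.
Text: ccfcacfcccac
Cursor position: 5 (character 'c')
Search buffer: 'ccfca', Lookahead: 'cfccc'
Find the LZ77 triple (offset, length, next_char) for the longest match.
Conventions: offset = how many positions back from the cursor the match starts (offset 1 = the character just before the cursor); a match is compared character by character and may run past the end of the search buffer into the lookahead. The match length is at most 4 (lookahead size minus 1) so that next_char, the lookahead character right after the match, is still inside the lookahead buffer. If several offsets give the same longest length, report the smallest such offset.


Try each offset into the search buffer:
  offset=1 (pos 4, char 'a'): match length 0
  offset=2 (pos 3, char 'c'): match length 1
  offset=3 (pos 2, char 'f'): match length 0
  offset=4 (pos 1, char 'c'): match length 3
  offset=5 (pos 0, char 'c'): match length 1
Longest match has length 3 at offset 4.
next_char = character at position 5 + 3 = 8 -> 'c'

Best match: offset=4, length=3 (matching 'cfc' starting at position 1)
LZ77 triple: (4, 3, 'c')


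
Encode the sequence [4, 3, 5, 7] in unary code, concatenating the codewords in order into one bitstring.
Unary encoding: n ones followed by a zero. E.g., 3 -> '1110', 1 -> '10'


Encode each number as n ones followed by a terminating 0:
  4 -> 11110 (5 bits)
  3 -> 1110 (4 bits)
  5 -> 111110 (6 bits)
  7 -> 11111110 (8 bits)
Total length = 5 + 4 + 6 + 8 = 23 bits.

Unary([4, 3, 5, 7]) = 11110111011111011111110 (23 bits)


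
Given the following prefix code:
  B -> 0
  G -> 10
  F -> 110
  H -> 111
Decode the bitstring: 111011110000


Decoding step by step:
Bits 111 -> H
Bits 0 -> B
Bits 111 -> H
Bits 10 -> G
Bits 0 -> B
Bits 0 -> B
Bits 0 -> B


Decoded message: HBHGBBB


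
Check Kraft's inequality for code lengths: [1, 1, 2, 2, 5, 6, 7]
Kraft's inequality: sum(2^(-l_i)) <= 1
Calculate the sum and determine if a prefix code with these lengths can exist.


Sum = 2^(-1) + 2^(-1) + 2^(-2) + 2^(-2) + 2^(-5) + 2^(-6) + 2^(-7)
    = 0.5 + 0.5 + 0.25 + 0.25 + 0.03125 + 0.015625 + 0.0078125
    = 199/128 = 1.5546875
Since 1.5546875 > 1, Kraft's inequality is NOT satisfied.
A prefix code with these lengths CANNOT exist.

Kraft sum = 1.5546875. Not satisfied.


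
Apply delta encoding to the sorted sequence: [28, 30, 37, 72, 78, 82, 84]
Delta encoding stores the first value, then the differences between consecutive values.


First value: 28
Deltas:
  30 - 28 = 2
  37 - 30 = 7
  72 - 37 = 35
  78 - 72 = 6
  82 - 78 = 4
  84 - 82 = 2


Delta encoded: [28, 2, 7, 35, 6, 4, 2]


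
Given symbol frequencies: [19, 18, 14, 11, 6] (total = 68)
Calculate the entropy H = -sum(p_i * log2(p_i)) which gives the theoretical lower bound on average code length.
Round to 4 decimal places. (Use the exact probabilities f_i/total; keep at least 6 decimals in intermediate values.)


Per-symbol terms -p_i * log2(p_i) with p_i = f_i/68:
  p = 19/68 = 0.279412: log2(p) = -1.839535, -p*log2(p) = 0.513988
  p = 18/68 = 0.264706: log2(p) = -1.917538, -p*log2(p) = 0.507584
  p = 14/68 = 0.205882: log2(p) = -2.280108, -p*log2(p) = 0.469434
  p = 11/68 = 0.161765: log2(p) = -2.628031, -p*log2(p) = 0.425123
  p = 6/68 = 0.088235: log2(p) = -3.502500, -p*log2(p) = 0.309044
H = 0.513988 + 0.507584 + 0.469434 + 0.425123 + 0.309044 = 2.225173

H = 2.2252 bits/symbol


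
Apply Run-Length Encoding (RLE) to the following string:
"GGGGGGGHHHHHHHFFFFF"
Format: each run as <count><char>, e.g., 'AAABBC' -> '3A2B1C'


Scanning runs left to right:
  i=0: run of 'G' x 7 -> '7G'
  i=7: run of 'H' x 7 -> '7H'
  i=14: run of 'F' x 5 -> '5F'

RLE = 7G7H5F


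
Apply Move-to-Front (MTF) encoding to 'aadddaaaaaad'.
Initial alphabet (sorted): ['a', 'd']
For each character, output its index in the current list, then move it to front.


MTF encoding:
'a': index 0 in ['a', 'd'] -> ['a', 'd']
'a': index 0 in ['a', 'd'] -> ['a', 'd']
'd': index 1 in ['a', 'd'] -> ['d', 'a']
'd': index 0 in ['d', 'a'] -> ['d', 'a']
'd': index 0 in ['d', 'a'] -> ['d', 'a']
'a': index 1 in ['d', 'a'] -> ['a', 'd']
'a': index 0 in ['a', 'd'] -> ['a', 'd']
'a': index 0 in ['a', 'd'] -> ['a', 'd']
'a': index 0 in ['a', 'd'] -> ['a', 'd']
'a': index 0 in ['a', 'd'] -> ['a', 'd']
'a': index 0 in ['a', 'd'] -> ['a', 'd']
'd': index 1 in ['a', 'd'] -> ['d', 'a']


Output: [0, 0, 1, 0, 0, 1, 0, 0, 0, 0, 0, 1]


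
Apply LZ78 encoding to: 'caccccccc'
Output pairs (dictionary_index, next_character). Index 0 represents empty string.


LZ78 encoding steps:
Dictionary: {0: ''}
Step 1: w='' (idx 0), next='c' -> output (0, 'c'), add 'c' as idx 1
Step 2: w='' (idx 0), next='a' -> output (0, 'a'), add 'a' as idx 2
Step 3: w='c' (idx 1), next='c' -> output (1, 'c'), add 'cc' as idx 3
Step 4: w='cc' (idx 3), next='c' -> output (3, 'c'), add 'ccc' as idx 4
Step 5: w='cc' (idx 3), end of input -> output (3, '')


Encoded: [(0, 'c'), (0, 'a'), (1, 'c'), (3, 'c'), (3, '')]


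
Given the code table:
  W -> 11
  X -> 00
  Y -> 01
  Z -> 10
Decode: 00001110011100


Decoding:
00 -> X
00 -> X
11 -> W
10 -> Z
01 -> Y
11 -> W
00 -> X


Result: XXWZYWX


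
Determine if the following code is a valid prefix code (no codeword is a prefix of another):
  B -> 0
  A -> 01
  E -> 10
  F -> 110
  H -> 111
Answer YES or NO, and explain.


Checking each pair (does one codeword prefix another?):
  B='0' vs A='01': prefix -- VIOLATION

NO -- this is NOT a valid prefix code. B (0) is a prefix of A (01).


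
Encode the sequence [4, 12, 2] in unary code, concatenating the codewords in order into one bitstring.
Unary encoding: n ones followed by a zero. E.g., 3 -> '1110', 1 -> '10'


Encode each number as n ones followed by a terminating 0:
  4 -> 11110 (5 bits)
  12 -> 1111111111110 (13 bits)
  2 -> 110 (3 bits)
Total length = 5 + 13 + 3 = 21 bits.

Unary([4, 12, 2]) = 111101111111111110110 (21 bits)


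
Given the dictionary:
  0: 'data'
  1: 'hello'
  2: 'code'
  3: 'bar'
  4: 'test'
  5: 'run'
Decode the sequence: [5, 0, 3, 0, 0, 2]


Look up each index in the dictionary:
  5 -> 'run'
  0 -> 'data'
  3 -> 'bar'
  0 -> 'data'
  0 -> 'data'
  2 -> 'code'

Decoded: "run data bar data data code"


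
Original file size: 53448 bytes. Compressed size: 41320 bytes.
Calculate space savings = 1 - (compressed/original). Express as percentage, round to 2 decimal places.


ratio = compressed/original = 41320/53448 = 0.773088
savings = 1 - ratio = 1 - 0.773088 = 0.226912
as a percentage: 0.226912 * 100 = 22.69%

Space savings = 1 - 41320/53448 = 22.69%


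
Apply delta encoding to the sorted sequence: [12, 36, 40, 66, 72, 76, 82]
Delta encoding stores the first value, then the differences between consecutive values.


First value: 12
Deltas:
  36 - 12 = 24
  40 - 36 = 4
  66 - 40 = 26
  72 - 66 = 6
  76 - 72 = 4
  82 - 76 = 6


Delta encoded: [12, 24, 4, 26, 6, 4, 6]


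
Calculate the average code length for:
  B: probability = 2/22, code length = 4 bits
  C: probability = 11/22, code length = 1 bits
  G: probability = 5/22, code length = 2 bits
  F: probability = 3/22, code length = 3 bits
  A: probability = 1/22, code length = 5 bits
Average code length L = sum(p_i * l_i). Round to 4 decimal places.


Weighted contributions p_i * l_i:
  B: (2/22) * 4 = 8/22
  C: (11/22) * 1 = 11/22
  G: (5/22) * 2 = 10/22
  F: (3/22) * 3 = 9/22
  A: (1/22) * 5 = 5/22
Sum = (8 + 11 + 10 + 9 + 5)/22 = 43/22

L = 43/22 = 1.9545 bits/symbol


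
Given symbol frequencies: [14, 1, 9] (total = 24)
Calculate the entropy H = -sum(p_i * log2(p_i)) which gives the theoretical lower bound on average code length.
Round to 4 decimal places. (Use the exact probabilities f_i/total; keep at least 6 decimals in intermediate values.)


Per-symbol terms -p_i * log2(p_i) with p_i = f_i/24:
  p = 14/24 = 0.583333: log2(p) = -0.777608, -p*log2(p) = 0.453604
  p = 1/24 = 0.041667: log2(p) = -4.584963, -p*log2(p) = 0.191040
  p = 9/24 = 0.375000: log2(p) = -1.415037, -p*log2(p) = 0.530639
H = 0.453604 + 0.191040 + 0.530639 = 1.175283

H = 1.1753 bits/symbol


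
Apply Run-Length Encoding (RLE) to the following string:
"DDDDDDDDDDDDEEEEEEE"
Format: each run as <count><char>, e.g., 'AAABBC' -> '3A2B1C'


Scanning runs left to right:
  i=0: run of 'D' x 12 -> '12D'
  i=12: run of 'E' x 7 -> '7E'

RLE = 12D7E


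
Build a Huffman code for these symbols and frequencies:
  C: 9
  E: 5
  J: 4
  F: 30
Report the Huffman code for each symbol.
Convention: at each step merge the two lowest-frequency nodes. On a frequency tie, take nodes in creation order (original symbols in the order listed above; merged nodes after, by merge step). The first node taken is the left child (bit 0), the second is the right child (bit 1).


Huffman tree construction:
Step 1: Merge J(4) + E(5) = 9
Step 2: Merge C(9) + (J+E)(9) = 18
Step 3: Merge (C+(J+E))(18) + F(30) = 48
Read each symbol's code off the tree from the root (left child = 0, right child = 1).

Codes:
  C: 00 (length 2)
  E: 011 (length 3)
  J: 010 (length 3)
  F: 1 (length 1)
Average code length: 75/48 = 1.5625 bits/symbol


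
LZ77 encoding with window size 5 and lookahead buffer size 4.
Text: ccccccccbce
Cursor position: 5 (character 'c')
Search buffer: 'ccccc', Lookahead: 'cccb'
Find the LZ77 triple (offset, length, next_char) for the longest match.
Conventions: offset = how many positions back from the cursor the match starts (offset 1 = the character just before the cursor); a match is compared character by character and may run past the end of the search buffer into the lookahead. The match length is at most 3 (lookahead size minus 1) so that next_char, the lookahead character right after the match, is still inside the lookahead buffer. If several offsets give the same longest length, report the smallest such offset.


Try each offset into the search buffer:
  offset=1 (pos 4, char 'c'): match length 3
  offset=2 (pos 3, char 'c'): match length 3
  offset=3 (pos 2, char 'c'): match length 3
  offset=4 (pos 1, char 'c'): match length 3
  offset=5 (pos 0, char 'c'): match length 3
Longest match has length 3, found at offsets 1, 2, 3, 4, 5; take the smallest, offset 1.
next_char = character at position 5 + 3 = 8 -> 'b'

Best match: offset=1, length=3 (matching 'ccc' starting at position 4)
LZ77 triple: (1, 3, 'b')


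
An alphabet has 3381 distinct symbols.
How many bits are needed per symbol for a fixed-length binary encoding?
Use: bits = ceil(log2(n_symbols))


log2(3381) = 11.7232
Bracket: 2^11 = 2048 < 3381 <= 2^12 = 4096
So ceil(log2(3381)) = 12

bits = ceil(log2(3381)) = ceil(11.7232) = 12 bits


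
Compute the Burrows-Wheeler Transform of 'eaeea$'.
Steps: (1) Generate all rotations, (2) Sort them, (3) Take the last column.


Rotations (sorted):
  0: $eaeea -> last char: a
  1: a$eaee -> last char: e
  2: aeea$e -> last char: e
  3: ea$eae -> last char: e
  4: eaeea$ -> last char: $
  5: eea$ea -> last char: a


BWT = aeee$a


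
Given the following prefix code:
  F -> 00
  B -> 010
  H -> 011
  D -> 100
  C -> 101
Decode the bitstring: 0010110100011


Decoding step by step:
Bits 00 -> F
Bits 101 -> C
Bits 101 -> C
Bits 00 -> F
Bits 011 -> H


Decoded message: FCCFH


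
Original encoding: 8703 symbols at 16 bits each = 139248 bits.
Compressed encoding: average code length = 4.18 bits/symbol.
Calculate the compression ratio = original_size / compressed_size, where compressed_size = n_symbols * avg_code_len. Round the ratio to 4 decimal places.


original_size = n_symbols * orig_bits = 8703 * 16 = 139248 bits
compressed_size = n_symbols * avg_code_len = 8703 * 4.18 = 36378.54 bits
ratio = original_size / compressed_size = 139248 / 36378.54 = 3.8278

Compression ratio = 3.8278


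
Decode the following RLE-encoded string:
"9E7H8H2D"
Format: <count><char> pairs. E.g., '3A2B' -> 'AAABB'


Expanding each <count><char> pair:
  9E -> 'EEEEEEEEE'
  7H -> 'HHHHHHH'
  8H -> 'HHHHHHHH'
  2D -> 'DD'

Decoded = EEEEEEEEEHHHHHHHHHHHHHHHDD


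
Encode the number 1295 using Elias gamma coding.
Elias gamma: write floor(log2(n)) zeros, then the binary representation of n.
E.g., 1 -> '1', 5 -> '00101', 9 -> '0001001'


num_bits = floor(log2(1295)) + 1 = 11
leading_zeros = num_bits - 1 = 10
binary(1295) = 10100001111

Elias gamma(1295) = '0000000000' + '10100001111' = 000000000010100001111 (21 bits)


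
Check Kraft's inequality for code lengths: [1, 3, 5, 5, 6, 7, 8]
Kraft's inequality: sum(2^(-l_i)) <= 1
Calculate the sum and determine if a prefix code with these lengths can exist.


Sum = 2^(-1) + 2^(-3) + 2^(-5) + 2^(-5) + 2^(-6) + 2^(-7) + 2^(-8)
    = 0.5 + 0.125 + 0.03125 + 0.03125 + 0.015625 + 0.0078125 + 0.00390625
    = 183/256 = 0.71484375
Since 0.71484375 <= 1, Kraft's inequality IS satisfied.
A prefix code with these lengths CAN exist.

Kraft sum = 0.71484375. Satisfied.


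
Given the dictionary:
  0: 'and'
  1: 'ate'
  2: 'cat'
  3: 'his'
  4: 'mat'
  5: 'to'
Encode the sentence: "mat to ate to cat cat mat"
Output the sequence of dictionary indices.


Look up each word in the dictionary:
  'mat' -> 4
  'to' -> 5
  'ate' -> 1
  'to' -> 5
  'cat' -> 2
  'cat' -> 2
  'mat' -> 4

Encoded: [4, 5, 1, 5, 2, 2, 4]


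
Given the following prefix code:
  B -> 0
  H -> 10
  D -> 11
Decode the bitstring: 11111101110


Decoding step by step:
Bits 11 -> D
Bits 11 -> D
Bits 11 -> D
Bits 0 -> B
Bits 11 -> D
Bits 10 -> H


Decoded message: DDDBDH


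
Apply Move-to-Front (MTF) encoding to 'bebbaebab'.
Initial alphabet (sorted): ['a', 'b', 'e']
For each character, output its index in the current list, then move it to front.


MTF encoding:
'b': index 1 in ['a', 'b', 'e'] -> ['b', 'a', 'e']
'e': index 2 in ['b', 'a', 'e'] -> ['e', 'b', 'a']
'b': index 1 in ['e', 'b', 'a'] -> ['b', 'e', 'a']
'b': index 0 in ['b', 'e', 'a'] -> ['b', 'e', 'a']
'a': index 2 in ['b', 'e', 'a'] -> ['a', 'b', 'e']
'e': index 2 in ['a', 'b', 'e'] -> ['e', 'a', 'b']
'b': index 2 in ['e', 'a', 'b'] -> ['b', 'e', 'a']
'a': index 2 in ['b', 'e', 'a'] -> ['a', 'b', 'e']
'b': index 1 in ['a', 'b', 'e'] -> ['b', 'a', 'e']


Output: [1, 2, 1, 0, 2, 2, 2, 2, 1]


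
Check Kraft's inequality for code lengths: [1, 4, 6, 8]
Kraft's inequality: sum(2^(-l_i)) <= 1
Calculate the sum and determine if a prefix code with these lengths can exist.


Sum = 2^(-1) + 2^(-4) + 2^(-6) + 2^(-8)
    = 0.5 + 0.0625 + 0.015625 + 0.00390625
    = 149/256 = 0.58203125
Since 0.58203125 <= 1, Kraft's inequality IS satisfied.
A prefix code with these lengths CAN exist.

Kraft sum = 0.58203125. Satisfied.


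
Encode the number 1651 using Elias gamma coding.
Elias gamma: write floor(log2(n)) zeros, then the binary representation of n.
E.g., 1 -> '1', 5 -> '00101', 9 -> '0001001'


num_bits = floor(log2(1651)) + 1 = 11
leading_zeros = num_bits - 1 = 10
binary(1651) = 11001110011

Elias gamma(1651) = '0000000000' + '11001110011' = 000000000011001110011 (21 bits)


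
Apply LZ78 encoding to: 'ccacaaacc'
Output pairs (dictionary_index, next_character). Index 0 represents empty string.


LZ78 encoding steps:
Dictionary: {0: ''}
Step 1: w='' (idx 0), next='c' -> output (0, 'c'), add 'c' as idx 1
Step 2: w='c' (idx 1), next='a' -> output (1, 'a'), add 'ca' as idx 2
Step 3: w='ca' (idx 2), next='a' -> output (2, 'a'), add 'caa' as idx 3
Step 4: w='' (idx 0), next='a' -> output (0, 'a'), add 'a' as idx 4
Step 5: w='c' (idx 1), next='c' -> output (1, 'c'), add 'cc' as idx 5


Encoded: [(0, 'c'), (1, 'a'), (2, 'a'), (0, 'a'), (1, 'c')]


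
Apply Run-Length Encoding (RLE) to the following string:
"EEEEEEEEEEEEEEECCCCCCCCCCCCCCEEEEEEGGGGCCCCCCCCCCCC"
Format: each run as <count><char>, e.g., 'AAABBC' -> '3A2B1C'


Scanning runs left to right:
  i=0: run of 'E' x 15 -> '15E'
  i=15: run of 'C' x 14 -> '14C'
  i=29: run of 'E' x 6 -> '6E'
  i=35: run of 'G' x 4 -> '4G'
  i=39: run of 'C' x 12 -> '12C'

RLE = 15E14C6E4G12C


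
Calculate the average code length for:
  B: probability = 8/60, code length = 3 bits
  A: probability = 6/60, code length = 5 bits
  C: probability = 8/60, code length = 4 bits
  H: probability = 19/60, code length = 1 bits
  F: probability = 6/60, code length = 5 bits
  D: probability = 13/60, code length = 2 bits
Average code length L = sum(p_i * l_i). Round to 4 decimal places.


Weighted contributions p_i * l_i:
  B: (8/60) * 3 = 24/60
  A: (6/60) * 5 = 30/60
  C: (8/60) * 4 = 32/60
  H: (19/60) * 1 = 19/60
  F: (6/60) * 5 = 30/60
  D: (13/60) * 2 = 26/60
Sum = (24 + 30 + 32 + 19 + 30 + 26)/60 = 161/60

L = 161/60 = 2.6833 bits/symbol


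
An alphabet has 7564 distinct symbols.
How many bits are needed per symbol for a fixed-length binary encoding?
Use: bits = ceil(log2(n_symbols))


log2(7564) = 12.8849
Bracket: 2^12 = 4096 < 7564 <= 2^13 = 8192
So ceil(log2(7564)) = 13

bits = ceil(log2(7564)) = ceil(12.8849) = 13 bits


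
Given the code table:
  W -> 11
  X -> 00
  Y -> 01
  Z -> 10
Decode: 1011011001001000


Decoding:
10 -> Z
11 -> W
01 -> Y
10 -> Z
01 -> Y
00 -> X
10 -> Z
00 -> X


Result: ZWYZYXZX


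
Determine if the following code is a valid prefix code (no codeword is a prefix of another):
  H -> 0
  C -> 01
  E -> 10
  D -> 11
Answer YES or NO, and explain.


Checking each pair (does one codeword prefix another?):
  H='0' vs C='01': prefix -- VIOLATION

NO -- this is NOT a valid prefix code. H (0) is a prefix of C (01).


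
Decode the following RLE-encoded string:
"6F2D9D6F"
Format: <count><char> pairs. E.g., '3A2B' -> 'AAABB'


Expanding each <count><char> pair:
  6F -> 'FFFFFF'
  2D -> 'DD'
  9D -> 'DDDDDDDDD'
  6F -> 'FFFFFF'

Decoded = FFFFFFDDDDDDDDDDDFFFFFF


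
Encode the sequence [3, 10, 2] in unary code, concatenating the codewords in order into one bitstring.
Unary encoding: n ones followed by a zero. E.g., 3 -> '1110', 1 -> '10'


Encode each number as n ones followed by a terminating 0:
  3 -> 1110 (4 bits)
  10 -> 11111111110 (11 bits)
  2 -> 110 (3 bits)
Total length = 4 + 11 + 3 = 18 bits.

Unary([3, 10, 2]) = 111011111111110110 (18 bits)


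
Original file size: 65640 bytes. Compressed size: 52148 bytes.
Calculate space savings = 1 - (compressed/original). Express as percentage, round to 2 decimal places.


ratio = compressed/original = 52148/65640 = 0.794455
savings = 1 - ratio = 1 - 0.794455 = 0.205545
as a percentage: 0.205545 * 100 = 20.55%

Space savings = 1 - 52148/65640 = 20.55%


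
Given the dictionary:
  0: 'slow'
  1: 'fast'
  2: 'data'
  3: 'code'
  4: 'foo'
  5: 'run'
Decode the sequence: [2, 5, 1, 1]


Look up each index in the dictionary:
  2 -> 'data'
  5 -> 'run'
  1 -> 'fast'
  1 -> 'fast'

Decoded: "data run fast fast"


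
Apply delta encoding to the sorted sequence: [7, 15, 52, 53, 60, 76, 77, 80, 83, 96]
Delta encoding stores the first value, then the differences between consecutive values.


First value: 7
Deltas:
  15 - 7 = 8
  52 - 15 = 37
  53 - 52 = 1
  60 - 53 = 7
  76 - 60 = 16
  77 - 76 = 1
  80 - 77 = 3
  83 - 80 = 3
  96 - 83 = 13


Delta encoded: [7, 8, 37, 1, 7, 16, 1, 3, 3, 13]


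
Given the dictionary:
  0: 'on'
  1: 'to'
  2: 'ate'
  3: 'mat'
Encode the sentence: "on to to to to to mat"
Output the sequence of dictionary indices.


Look up each word in the dictionary:
  'on' -> 0
  'to' -> 1
  'to' -> 1
  'to' -> 1
  'to' -> 1
  'to' -> 1
  'mat' -> 3

Encoded: [0, 1, 1, 1, 1, 1, 3]


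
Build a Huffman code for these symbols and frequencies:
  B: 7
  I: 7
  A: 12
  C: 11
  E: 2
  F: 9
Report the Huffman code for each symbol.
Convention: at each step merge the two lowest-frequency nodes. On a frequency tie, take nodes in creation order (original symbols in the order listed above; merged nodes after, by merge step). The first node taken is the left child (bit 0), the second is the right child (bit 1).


Huffman tree construction:
Step 1: Merge E(2) + B(7) = 9
Step 2: Merge I(7) + F(9) = 16
Step 3: Merge (E+B)(9) + C(11) = 20
Step 4: Merge A(12) + (I+F)(16) = 28
Step 5: Merge ((E+B)+C)(20) + (A+(I+F))(28) = 48
Read each symbol's code off the tree from the root (left child = 0, right child = 1).

Codes:
  B: 001 (length 3)
  I: 110 (length 3)
  A: 10 (length 2)
  C: 01 (length 2)
  E: 000 (length 3)
  F: 111 (length 3)
Average code length: 121/48 = 2.5208 bits/symbol


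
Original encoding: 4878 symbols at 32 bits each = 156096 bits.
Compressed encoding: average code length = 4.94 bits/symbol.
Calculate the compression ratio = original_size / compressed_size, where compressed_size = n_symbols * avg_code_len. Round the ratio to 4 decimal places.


original_size = n_symbols * orig_bits = 4878 * 32 = 156096 bits
compressed_size = n_symbols * avg_code_len = 4878 * 4.94 = 24097.32 bits
ratio = original_size / compressed_size = 156096 / 24097.32 = 6.4777

Compression ratio = 6.4777


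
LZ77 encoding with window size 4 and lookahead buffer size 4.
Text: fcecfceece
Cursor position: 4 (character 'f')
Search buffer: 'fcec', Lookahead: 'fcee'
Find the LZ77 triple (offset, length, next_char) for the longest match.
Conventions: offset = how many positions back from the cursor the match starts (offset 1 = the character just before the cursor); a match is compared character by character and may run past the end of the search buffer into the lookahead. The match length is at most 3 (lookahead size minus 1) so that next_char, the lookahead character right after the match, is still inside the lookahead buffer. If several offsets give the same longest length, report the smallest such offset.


Try each offset into the search buffer:
  offset=1 (pos 3, char 'c'): match length 0
  offset=2 (pos 2, char 'e'): match length 0
  offset=3 (pos 1, char 'c'): match length 0
  offset=4 (pos 0, char 'f'): match length 3
Longest match has length 3 at offset 4.
next_char = character at position 4 + 3 = 7 -> 'e'

Best match: offset=4, length=3 (matching 'fce' starting at position 0)
LZ77 triple: (4, 3, 'e')


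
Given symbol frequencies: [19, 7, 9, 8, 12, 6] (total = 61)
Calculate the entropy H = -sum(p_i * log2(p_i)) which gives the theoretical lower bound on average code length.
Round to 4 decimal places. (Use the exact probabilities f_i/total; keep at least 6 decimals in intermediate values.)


Per-symbol terms -p_i * log2(p_i) with p_i = f_i/61:
  p = 19/61 = 0.311475: log2(p) = -1.682810, -p*log2(p) = 0.524154
  p = 7/61 = 0.114754: log2(p) = -3.123382, -p*log2(p) = 0.358421
  p = 9/61 = 0.147541: log2(p) = -2.760812, -p*log2(p) = 0.407333
  p = 8/61 = 0.131148: log2(p) = -2.930737, -p*log2(p) = 0.384359
  p = 12/61 = 0.196721: log2(p) = -2.345775, -p*log2(p) = 0.461464
  p = 6/61 = 0.098361: log2(p) = -3.345775, -p*log2(p) = 0.329093
H = 0.524154 + 0.358421 + 0.407333 + 0.384359 + 0.461464 + 0.329093 = 2.464824

H = 2.4648 bits/symbol
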